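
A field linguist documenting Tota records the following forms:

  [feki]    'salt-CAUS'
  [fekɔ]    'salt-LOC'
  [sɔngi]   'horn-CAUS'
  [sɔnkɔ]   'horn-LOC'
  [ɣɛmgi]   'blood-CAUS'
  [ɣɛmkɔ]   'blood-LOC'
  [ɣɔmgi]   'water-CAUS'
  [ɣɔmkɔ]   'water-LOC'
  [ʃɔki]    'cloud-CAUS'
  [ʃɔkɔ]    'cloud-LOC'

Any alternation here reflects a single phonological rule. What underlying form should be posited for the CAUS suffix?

/-gi/

The CAUS morpheme has two allomorphs, [-gi] and [-ki].
The LOC suffix, which begins with [k], is invariant after every stem; so [k] is not altered by any rule here.
The CAUS suffix is therefore /-gi/ underlyingly, with post-vocalic devoicing: voiced stops become voiceless after a vowel.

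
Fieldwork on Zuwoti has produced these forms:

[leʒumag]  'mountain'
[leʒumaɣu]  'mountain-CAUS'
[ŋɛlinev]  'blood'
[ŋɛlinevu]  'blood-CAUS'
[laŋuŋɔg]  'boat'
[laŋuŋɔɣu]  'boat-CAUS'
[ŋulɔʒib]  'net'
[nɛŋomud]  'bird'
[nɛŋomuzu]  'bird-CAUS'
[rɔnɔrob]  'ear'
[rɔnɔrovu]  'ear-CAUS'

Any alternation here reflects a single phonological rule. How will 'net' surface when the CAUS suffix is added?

The root 'ear' surfaces as [rɔnɔrob] and [rɔnɔrovu], with a stem-final [b] ~ [v] alternation.
But 'blood' keeps [v] in both environments ([ŋɛlinev], [ŋɛlinevu]), so there is no rule changing /v/ to [b] in isolation.
Therefore /b/ is basic and [v] is derived by intervocalic spirantization (voiced stops become fricatives between vowels).
From [ŋulɔʒib] the stem 'net' is /ŋulɔʒib/; between vowels this yields [ŋulɔʒivu].

[ŋulɔʒivu]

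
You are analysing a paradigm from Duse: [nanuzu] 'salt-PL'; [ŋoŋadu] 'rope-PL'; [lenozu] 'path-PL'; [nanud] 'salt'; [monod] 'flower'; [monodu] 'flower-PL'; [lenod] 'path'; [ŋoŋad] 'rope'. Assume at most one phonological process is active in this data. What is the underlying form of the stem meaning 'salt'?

/nanuz/

'salt' shows [z] ~ [d] at the end of the stem ([nanuzu] vs [nanud]).
The stem 'flower' ([monodu], [monod]) shows [d] unchanged in both environments, so [d] cannot be basic with [z] derived before the PL suffix.
Therefore /z/ is basic and [d] is derived by word-final hardening (voiced fricatives become stops word-finally).
Hence 'salt' is /nanuz/ underlyingly.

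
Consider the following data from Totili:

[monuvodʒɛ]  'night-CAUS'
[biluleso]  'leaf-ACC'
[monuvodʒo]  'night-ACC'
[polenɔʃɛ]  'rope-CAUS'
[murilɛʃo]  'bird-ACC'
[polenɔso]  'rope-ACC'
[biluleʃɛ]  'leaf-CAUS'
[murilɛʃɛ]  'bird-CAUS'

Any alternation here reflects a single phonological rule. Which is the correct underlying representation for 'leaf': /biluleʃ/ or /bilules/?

The stem for 'leaf' ends in [ʃ] in [biluleʃɛ] but [s] in [biluleso].
The stem 'bird' ([murilɛʃɛ], [murilɛʃo]) shows [ʃ] unchanged in both environments, so [ʃ] cannot be basic with [s] derived before the ACC suffix.
The alternation reflects palatalization before a front vowel: /s/ becomes palato-alveolar [ʃ] before a front vowel. /s/ is underlying.

/bilules/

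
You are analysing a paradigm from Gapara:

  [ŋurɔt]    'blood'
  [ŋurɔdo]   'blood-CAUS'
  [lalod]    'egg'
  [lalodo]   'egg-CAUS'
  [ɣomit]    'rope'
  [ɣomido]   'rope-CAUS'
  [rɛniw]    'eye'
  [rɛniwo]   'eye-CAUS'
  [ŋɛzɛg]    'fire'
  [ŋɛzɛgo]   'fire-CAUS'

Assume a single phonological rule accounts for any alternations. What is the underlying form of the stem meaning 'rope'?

/ɣomit/

The root 'rope' surfaces as [ɣomit] and [ɣomido], with a stem-final [t] ~ [d] alternation.
Compare 'egg', with invariant [d] in [lalod] and [lalodo]: an analysis with underlying /d/ and a rule producing [t] in isolation would wrongly predict alternation here too.
The underlying segment must be /t/; voiceless stops become voiced between vowels, yielding [d] there.
The underlying form of 'rope' is therefore /ɣomit/.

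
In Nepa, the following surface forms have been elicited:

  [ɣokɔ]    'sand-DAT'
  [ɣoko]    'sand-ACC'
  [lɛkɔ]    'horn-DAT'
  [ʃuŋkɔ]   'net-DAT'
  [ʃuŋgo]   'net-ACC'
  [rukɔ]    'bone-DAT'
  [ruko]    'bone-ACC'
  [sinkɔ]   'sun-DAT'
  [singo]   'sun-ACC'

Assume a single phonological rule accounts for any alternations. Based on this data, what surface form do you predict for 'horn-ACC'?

[lɛko]

The ACC morpheme has two allomorphs, [-go] and [-ko].
By contrast the DAT suffix keeps its initial [k] throughout — that segment must be underlying.
So the underlying form is /-go/, and voiced stops become voiceless after a vowel.
After 'horn', which ends in a vowel, the suffix surfaces as [-ko], giving [lɛko].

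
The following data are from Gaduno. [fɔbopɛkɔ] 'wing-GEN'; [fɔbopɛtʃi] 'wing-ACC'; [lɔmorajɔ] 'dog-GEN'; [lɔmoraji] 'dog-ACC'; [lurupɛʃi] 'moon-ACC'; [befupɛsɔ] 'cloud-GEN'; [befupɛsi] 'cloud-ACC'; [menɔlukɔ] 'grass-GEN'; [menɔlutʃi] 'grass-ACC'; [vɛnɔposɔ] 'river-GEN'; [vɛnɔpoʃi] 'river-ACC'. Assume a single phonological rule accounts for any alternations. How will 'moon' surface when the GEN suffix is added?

The stem for 'river' ends in [s] in [vɛnɔposɔ] but [ʃ] in [vɛnɔpoʃi].
If /s/ were underlying and a rule turned it into [ʃ] before the ACC suffix, 'cloud' would also alternate; but it has [s] in both [befupɛsɔ] and [befupɛsi].
Therefore /ʃ/ is basic and [s] is derived by depalatalization (palato-alveolar /tʃ/ and /ʃ/ become [k] and [s] when no front vowel follows).
From [lurupɛʃi] the stem 'moon' is /lurupɛʃ/; when no front vowel follows this yields [lurupɛsɔ].

[lurupɛsɔ]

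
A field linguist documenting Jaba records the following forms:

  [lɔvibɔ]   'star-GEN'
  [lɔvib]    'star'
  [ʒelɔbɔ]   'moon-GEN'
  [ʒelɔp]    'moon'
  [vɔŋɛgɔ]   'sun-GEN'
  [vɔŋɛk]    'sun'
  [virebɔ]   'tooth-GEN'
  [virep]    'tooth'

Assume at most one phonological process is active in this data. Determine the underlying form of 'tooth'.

The root 'tooth' surfaces as [virebɔ] and [virep], with a stem-final [b] ~ [p] alternation.
The stem 'star' ([lɔvibɔ], [lɔvib]) shows [b] unchanged in both environments, so [b] cannot be basic with [p] derived in isolation.
The alternation reflects intervocalic voicing: voiceless stops become voiced between vowels. /p/ is underlying.
Hence 'tooth' is /virep/ underlyingly.

/virep/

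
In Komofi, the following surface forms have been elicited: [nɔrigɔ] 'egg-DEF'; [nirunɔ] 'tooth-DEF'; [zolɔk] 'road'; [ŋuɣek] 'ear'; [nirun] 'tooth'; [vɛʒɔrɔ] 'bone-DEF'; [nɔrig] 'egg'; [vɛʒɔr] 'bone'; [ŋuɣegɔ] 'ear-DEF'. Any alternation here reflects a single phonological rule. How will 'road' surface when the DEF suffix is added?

In [ŋuɣek] and [ŋuɣegɔ] the final segment of 'ear' alternates: [k] ~ [g].
If /g/ were underlying and a rule turned it into [k] in isolation, 'egg' would also alternate; but it has [g] in both [nɔrig] and [nɔrigɔ].
The underlying segment must be /k/; voiceless stops become voiced between vowels, yielding [g] there.
From [zolɔk] the stem 'road' is /zolɔk/; between vowels this yields [zolɔgɔ].

[zolɔgɔ]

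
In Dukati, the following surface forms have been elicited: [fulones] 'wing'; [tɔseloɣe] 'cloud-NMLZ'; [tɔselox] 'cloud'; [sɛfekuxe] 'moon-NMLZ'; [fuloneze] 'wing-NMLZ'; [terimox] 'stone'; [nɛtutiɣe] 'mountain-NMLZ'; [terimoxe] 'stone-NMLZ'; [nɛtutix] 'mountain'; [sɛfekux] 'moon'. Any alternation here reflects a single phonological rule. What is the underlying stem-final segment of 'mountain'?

/ɣ/

'mountain' shows [x] ~ [ɣ] at the end of the stem ([nɛtutix] vs [nɛtutiɣe]).
If /x/ were underlying and a rule turned it into [ɣ] before the NMLZ suffix, 'moon' would also alternate; but it has [x] in both [sɛfekux] and [sɛfekuxe].
So /ɣ/ is underlying, and a rule of word-final obstruent devoicing — voiced obstruents become voiceless word-finally — gives [x].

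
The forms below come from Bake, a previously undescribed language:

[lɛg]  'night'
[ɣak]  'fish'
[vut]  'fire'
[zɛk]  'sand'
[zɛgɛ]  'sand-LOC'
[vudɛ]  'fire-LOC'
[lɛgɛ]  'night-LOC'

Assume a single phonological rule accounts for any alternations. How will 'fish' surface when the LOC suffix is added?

The root 'sand' surfaces as [zɛgɛ] and [zɛk], with a stem-final [g] ~ [k] alternation.
If /g/ were underlying and a rule turned it into [k] in isolation, 'night' would also alternate; but it has [g] in both [lɛgɛ] and [lɛg].
So /k/ is underlying, and a rule of intervocalic voicing — voiceless stops become voiced between vowels — gives [g].
From [ɣak] the stem 'fish' is /ɣak/; between vowels this yields [ɣagɛ].

[ɣagɛ]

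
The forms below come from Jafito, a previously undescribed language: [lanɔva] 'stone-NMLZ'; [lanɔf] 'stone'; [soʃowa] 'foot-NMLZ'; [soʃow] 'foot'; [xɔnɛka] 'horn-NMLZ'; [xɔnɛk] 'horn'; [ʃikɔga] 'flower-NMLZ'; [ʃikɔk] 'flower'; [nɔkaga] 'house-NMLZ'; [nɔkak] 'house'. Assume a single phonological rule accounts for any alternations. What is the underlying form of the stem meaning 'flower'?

The stem for 'flower' ends in [g] in [ʃikɔga] but [k] in [ʃikɔk].
The stem 'horn' ([xɔnɛka], [xɔnɛk]) shows [k] unchanged in both environments, so [k] cannot be basic with [g] derived before the NMLZ suffix.
Therefore /g/ is basic and [k] is derived by word-final obstruent devoicing (voiced obstruents become voiceless word-finally).
So 'flower' = /ʃikɔg/.

/ʃikɔg/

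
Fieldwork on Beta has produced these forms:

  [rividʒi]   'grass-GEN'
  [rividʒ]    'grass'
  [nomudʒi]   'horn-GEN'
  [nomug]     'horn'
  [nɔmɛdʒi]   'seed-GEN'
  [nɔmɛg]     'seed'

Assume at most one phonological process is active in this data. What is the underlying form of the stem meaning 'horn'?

/nomug/

The stem for 'horn' ends in [dʒ] in [nomudʒi] but [g] in [nomug].
Compare 'grass', with invariant [dʒ] in [rividʒi] and [rividʒ]: an analysis with underlying /dʒ/ and a rule producing [g] in isolation would wrongly predict alternation here too.
The underlying segment must be /g/; /g/ becomes palato-alveolar [dʒ] before a front vowel, yielding [dʒ] there.
The underlying form of 'horn' is therefore /nomug/.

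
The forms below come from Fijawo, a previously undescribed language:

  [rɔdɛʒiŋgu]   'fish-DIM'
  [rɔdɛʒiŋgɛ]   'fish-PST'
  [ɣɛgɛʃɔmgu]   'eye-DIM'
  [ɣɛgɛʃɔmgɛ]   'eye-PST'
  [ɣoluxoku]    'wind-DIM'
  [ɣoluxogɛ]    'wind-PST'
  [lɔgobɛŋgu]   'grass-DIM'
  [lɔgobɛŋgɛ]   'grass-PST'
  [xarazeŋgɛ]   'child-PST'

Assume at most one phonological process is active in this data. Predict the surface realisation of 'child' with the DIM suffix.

[xarazeŋgu]

The DIM suffix surfaces as [-gu] and [-ku], depending on the final segment of the stem.
The PST suffix, which begins with [g], is invariant after every stem; so [g] is not altered by any rule here.
So the underlying form is /-ku/, and voiceless stops become voiced after a nasal.
After 'child', which ends in a nasal, the suffix surfaces as [-gu], giving [xarazeŋgu].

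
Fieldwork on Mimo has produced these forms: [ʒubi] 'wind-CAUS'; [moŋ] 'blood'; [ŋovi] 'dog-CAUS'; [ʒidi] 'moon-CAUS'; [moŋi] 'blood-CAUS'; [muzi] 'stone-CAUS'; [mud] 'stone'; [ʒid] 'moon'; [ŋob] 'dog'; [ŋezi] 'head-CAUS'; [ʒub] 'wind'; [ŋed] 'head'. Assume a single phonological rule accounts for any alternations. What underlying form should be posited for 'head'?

/ŋez/

'head' shows [d] ~ [z] at the end of the stem ([ŋed] vs [ŋezi]).
The stem 'moon' ([ʒid], [ʒidi]) shows [d] unchanged in both environments, so [d] cannot be basic with [z] derived before the CAUS suffix.
The alternation reflects word-final hardening: voiced fricatives become stops word-finally. /z/ is underlying.
The underlying form of 'head' is therefore /ŋez/.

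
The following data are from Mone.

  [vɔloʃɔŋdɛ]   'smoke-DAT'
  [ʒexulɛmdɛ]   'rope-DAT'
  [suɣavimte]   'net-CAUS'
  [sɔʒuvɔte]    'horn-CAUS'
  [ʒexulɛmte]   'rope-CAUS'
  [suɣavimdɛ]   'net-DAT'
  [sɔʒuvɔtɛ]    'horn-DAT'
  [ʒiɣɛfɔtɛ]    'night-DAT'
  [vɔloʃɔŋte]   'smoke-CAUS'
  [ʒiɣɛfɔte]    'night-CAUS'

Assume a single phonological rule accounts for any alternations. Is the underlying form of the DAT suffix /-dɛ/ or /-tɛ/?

/-dɛ/

The DAT suffix surfaces as [-dɛ] and [-tɛ], depending on the final segment of the stem.
By contrast the CAUS suffix keeps its initial [t] throughout — that segment must be underlying.
The DAT suffix is therefore /-dɛ/ underlyingly, with post-vocalic devoicing: voiced stops become voiceless after a vowel.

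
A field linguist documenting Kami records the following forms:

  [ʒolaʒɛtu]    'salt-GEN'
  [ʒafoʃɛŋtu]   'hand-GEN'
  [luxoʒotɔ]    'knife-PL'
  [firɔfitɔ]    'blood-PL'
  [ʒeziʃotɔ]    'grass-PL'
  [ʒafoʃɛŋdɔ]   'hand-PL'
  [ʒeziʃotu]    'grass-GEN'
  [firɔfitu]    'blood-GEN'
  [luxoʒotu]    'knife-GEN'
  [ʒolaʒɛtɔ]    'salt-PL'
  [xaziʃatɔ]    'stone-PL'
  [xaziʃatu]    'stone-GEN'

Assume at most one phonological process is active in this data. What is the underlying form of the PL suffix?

/-dɔ/

The PL suffix surfaces as [-dɔ] and [-tɔ], depending on the final segment of the stem.
The GEN suffix, which begins with [t], is invariant after every stem; so [t] is not altered by any rule here.
So the underlying form is /-dɔ/, and voiced stops become voiceless after a vowel.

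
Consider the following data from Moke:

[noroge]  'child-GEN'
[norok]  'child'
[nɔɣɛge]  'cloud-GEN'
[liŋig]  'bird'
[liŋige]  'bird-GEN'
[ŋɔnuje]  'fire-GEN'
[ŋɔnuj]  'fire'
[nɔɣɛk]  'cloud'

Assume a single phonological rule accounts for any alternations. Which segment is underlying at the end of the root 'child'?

'child' shows [k] ~ [g] at the end of the stem ([norok] vs [noroge]).
Compare 'bird', with invariant [g] in [liŋig] and [liŋige]: an analysis with underlying /g/ and a rule producing [k] in isolation would wrongly predict alternation here too.
The underlying segment must be /k/; voiceless stops become voiced between vowels, yielding [g] there.

/k/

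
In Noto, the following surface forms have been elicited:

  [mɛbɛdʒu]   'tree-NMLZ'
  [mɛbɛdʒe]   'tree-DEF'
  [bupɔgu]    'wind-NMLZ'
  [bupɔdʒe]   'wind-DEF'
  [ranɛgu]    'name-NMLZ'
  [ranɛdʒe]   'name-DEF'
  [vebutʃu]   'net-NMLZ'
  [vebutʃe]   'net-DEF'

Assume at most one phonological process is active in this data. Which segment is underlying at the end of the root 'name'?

/g/

The root 'name' surfaces as [ranɛgu] and [ranɛdʒe], with a stem-final [g] ~ [dʒ] alternation.
Compare 'tree', with invariant [dʒ] in [mɛbɛdʒu] and [mɛbɛdʒe]: an analysis with underlying /dʒ/ and a rule producing [g] before the NMLZ suffix would wrongly predict alternation here too.
So /g/ is underlying, and a rule of palatalization before a front vowel — /g/ becomes palato-alveolar [dʒ] before a front vowel — gives [dʒ].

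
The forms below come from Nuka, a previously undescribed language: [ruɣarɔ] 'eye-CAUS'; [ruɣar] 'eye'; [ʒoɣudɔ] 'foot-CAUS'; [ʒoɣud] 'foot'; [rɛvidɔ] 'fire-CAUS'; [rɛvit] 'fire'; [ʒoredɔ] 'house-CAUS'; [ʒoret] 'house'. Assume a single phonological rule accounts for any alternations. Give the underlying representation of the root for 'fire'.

/rɛvit/

The root 'fire' surfaces as [rɛvidɔ] and [rɛvit], with a stem-final [d] ~ [t] alternation.
But 'foot' keeps [d] in both environments ([ʒoɣudɔ], [ʒoɣud]), so there is no rule changing /d/ to [t] in isolation.
Therefore /t/ is basic and [d] is derived by intervocalic voicing (voiceless stops become voiced between vowels).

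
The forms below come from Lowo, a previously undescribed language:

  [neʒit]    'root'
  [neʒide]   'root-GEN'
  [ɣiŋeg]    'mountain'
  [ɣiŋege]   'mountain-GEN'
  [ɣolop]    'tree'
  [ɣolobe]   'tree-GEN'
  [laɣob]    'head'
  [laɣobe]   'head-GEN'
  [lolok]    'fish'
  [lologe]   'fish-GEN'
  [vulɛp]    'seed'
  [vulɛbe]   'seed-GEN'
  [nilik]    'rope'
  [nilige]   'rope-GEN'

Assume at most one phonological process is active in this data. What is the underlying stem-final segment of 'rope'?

/k/

The root 'rope' surfaces as [nilik] and [nilige], with a stem-final [k] ~ [g] alternation.
Compare 'mountain', with invariant [g] in [ɣiŋeg] and [ɣiŋege]: an analysis with underlying /g/ and a rule producing [k] in isolation would wrongly predict alternation here too.
The alternation reflects intervocalic voicing: voiceless stops become voiced between vowels. /k/ is underlying.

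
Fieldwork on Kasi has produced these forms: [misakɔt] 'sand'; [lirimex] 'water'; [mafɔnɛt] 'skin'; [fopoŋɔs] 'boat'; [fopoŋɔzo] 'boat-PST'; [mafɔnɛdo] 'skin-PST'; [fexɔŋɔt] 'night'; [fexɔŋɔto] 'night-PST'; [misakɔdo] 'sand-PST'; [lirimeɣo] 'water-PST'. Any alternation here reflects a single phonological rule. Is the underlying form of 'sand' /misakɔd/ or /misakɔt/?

In [misakɔdo] and [misakɔt] the final segment of 'sand' alternates: [d] ~ [t].
If /t/ were underlying and a rule turned it into [d] before the PST suffix, 'night' would also alternate; but it has [t] in both [fexɔŋɔto] and [fexɔŋɔt].
Therefore /d/ is basic and [t] is derived by word-final obstruent devoicing (voiced obstruents become voiceless word-finally).

/misakɔd/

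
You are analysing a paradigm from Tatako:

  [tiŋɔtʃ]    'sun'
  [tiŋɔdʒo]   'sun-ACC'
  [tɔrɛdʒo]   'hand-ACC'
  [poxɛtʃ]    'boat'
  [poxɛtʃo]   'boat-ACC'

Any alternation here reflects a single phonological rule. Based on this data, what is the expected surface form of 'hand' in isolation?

'sun' shows [tʃ] ~ [dʒ] at the end of the stem ([tiŋɔtʃ] vs [tiŋɔdʒo]).
If /tʃ/ were underlying and a rule turned it into [dʒ] before the ACC suffix, 'boat' would also alternate; but it has [tʃ] in both [poxɛtʃ] and [poxɛtʃo].
The underlying segment must be /dʒ/; voiced obstruents become voiceless word-finally, yielding [tʃ] there.
The one attested form of 'hand', [tɔrɛdʒo], shows underlying /tɔrɛdʒ/. Applying the same rule word-finally gives [tɔrɛtʃ].

[tɔrɛtʃ]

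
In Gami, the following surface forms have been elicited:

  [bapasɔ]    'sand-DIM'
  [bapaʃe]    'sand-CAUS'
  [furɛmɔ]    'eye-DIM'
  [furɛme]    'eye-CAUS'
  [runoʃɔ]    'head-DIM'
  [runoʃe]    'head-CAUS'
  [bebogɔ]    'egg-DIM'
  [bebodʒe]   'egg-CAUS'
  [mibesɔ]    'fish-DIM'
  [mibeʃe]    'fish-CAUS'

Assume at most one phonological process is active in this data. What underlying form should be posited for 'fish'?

'fish' shows [s] ~ [ʃ] at the end of the stem ([mibesɔ] vs [mibeʃe]).
The stem 'head' ([runoʃɔ], [runoʃe]) shows [ʃ] unchanged in both environments, so [ʃ] cannot be basic with [s] derived before the DIM suffix.
Therefore /s/ is basic and [ʃ] is derived by palatalization before a front vowel (/g/ and /s/ become palato-alveolar [dʒ] and [ʃ] before a front vowel).
The underlying form of 'fish' is therefore /mibes/.

/mibes/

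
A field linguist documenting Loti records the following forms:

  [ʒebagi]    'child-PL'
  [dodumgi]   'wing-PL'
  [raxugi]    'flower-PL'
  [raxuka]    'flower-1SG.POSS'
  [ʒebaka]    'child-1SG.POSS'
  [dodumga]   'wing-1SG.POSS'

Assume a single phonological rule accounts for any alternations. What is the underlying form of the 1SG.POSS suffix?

The 1SG.POSS morpheme has two allomorphs, [-ga] and [-ka].
The PL suffix, which begins with [g], is invariant after every stem; so [g] is not altered by any rule here.
So the underlying form is /-ka/, and voiceless stops become voiced after a nasal.

/-ka/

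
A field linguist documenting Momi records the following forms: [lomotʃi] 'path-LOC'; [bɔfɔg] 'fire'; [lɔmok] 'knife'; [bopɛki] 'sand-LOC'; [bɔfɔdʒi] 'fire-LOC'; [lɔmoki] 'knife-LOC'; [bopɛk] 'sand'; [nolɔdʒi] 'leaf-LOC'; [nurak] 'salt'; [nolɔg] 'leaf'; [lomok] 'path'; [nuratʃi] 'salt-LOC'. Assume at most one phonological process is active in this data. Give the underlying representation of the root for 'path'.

/lomotʃ/

The root 'path' surfaces as [lomotʃi] and [lomok], with a stem-final [tʃ] ~ [k] alternation.
Compare 'sand', with invariant [k] in [bopɛki] and [bopɛk]: an analysis with underlying /k/ and a rule producing [tʃ] before the LOC suffix would wrongly predict alternation here too.
The alternation reflects depalatalization: palato-alveolar /tʃ/ and /dʒ/ become [k] and [g] when no front vowel follows. /tʃ/ is underlying.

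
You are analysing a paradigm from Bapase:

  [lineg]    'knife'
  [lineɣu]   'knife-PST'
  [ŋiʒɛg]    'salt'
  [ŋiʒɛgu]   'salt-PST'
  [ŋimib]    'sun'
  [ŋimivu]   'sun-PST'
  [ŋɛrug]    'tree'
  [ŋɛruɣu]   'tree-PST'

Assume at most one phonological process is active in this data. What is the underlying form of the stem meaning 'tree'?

/ŋɛruɣ/

In [ŋɛrug] and [ŋɛruɣu] the final segment of 'tree' alternates: [g] ~ [ɣ].
But 'salt' keeps [g] in both environments ([ŋiʒɛg], [ŋiʒɛgu]), so there is no rule changing /g/ to [ɣ] before the PST suffix.
The alternation reflects word-final hardening: voiced fricatives become stops word-finally. /ɣ/ is underlying.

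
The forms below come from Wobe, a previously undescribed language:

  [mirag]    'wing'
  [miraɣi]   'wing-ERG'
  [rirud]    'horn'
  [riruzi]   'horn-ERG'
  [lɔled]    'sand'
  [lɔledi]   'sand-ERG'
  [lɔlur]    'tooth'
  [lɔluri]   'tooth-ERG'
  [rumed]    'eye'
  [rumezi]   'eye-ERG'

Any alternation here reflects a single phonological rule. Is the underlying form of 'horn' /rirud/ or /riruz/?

The root 'horn' surfaces as [rirud] and [riruzi], with a stem-final [d] ~ [z] alternation.
If /d/ were underlying and a rule turned it into [z] before the ERG suffix, 'sand' would also alternate; but it has [d] in both [lɔled] and [lɔledi].
Therefore /z/ is basic and [d] is derived by word-final hardening (voiced fricatives become stops word-finally).

/riruz/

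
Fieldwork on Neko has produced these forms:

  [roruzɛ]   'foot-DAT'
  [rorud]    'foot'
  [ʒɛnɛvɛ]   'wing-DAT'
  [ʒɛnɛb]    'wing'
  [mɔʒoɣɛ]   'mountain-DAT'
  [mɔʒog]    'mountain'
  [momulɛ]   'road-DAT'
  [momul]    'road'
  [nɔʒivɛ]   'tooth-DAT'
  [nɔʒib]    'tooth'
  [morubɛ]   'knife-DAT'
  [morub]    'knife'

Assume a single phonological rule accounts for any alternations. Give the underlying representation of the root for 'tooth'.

/nɔʒiv/

'tooth' shows [v] ~ [b] at the end of the stem ([nɔʒivɛ] vs [nɔʒib]).
But 'knife' keeps [b] in both environments ([morubɛ], [morub]), so there is no rule changing /b/ to [v] before the DAT suffix.
So /v/ is underlying, and a rule of word-final hardening — voiced fricatives become stops word-finally — gives [b].
So 'tooth' = /nɔʒiv/.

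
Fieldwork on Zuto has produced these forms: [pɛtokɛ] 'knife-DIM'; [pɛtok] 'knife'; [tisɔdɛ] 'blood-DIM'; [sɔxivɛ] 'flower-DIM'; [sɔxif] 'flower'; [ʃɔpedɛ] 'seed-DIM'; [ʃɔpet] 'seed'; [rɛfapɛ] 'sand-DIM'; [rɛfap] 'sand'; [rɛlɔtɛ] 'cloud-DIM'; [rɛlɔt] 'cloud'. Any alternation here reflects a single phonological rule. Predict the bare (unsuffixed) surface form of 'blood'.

[tisɔt]

'seed' shows [d] ~ [t] at the end of the stem ([ʃɔpedɛ] vs [ʃɔpet]).
But 'cloud' keeps [t] in both environments ([rɛlɔtɛ], [rɛlɔt]), so there is no rule changing /t/ to [d] before the DIM suffix.
The underlying segment must be /d/; voiced obstruents become voiceless word-finally, yielding [t] there.
From [tisɔdɛ] the stem 'blood' is /tisɔd/; word-finally this yields [tisɔt].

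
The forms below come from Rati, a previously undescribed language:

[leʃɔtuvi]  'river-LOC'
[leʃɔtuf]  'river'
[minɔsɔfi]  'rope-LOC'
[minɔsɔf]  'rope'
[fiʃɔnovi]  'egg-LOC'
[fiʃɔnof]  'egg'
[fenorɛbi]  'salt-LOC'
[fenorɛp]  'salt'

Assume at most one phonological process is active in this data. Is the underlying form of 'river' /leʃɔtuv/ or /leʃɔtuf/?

/leʃɔtuv/

The root 'river' surfaces as [leʃɔtuvi] and [leʃɔtuf], with a stem-final [v] ~ [f] alternation.
But 'rope' keeps [f] in both environments ([minɔsɔfi], [minɔsɔf]), so there is no rule changing /f/ to [v] before the LOC suffix.
Therefore /v/ is basic and [f] is derived by word-final obstruent devoicing (voiced obstruents become voiceless word-finally).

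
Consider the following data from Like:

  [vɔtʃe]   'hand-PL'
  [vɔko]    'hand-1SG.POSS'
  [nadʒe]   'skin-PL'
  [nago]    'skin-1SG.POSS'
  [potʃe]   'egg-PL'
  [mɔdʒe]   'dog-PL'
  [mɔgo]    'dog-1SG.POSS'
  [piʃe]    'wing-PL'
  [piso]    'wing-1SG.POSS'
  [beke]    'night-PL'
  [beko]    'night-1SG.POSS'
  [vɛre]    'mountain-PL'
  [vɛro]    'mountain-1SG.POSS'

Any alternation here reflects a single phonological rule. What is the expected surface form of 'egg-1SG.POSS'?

[poko]

'hand' shows [tʃ] ~ [k] at the end of the stem ([vɔtʃe] vs [vɔko]).
The stem 'night' ([beke], [beko]) shows [k] unchanged in both environments, so [k] cannot be basic with [tʃ] derived before the PL suffix.
Therefore /tʃ/ is basic and [k] is derived by depalatalization (palato-alveolar /tʃ/, /dʒ/ and /ʃ/ become [k], [g] and [s] when no front vowel follows).
From [potʃe] the stem 'egg' is /potʃ/; when no front vowel follows this yields [poko].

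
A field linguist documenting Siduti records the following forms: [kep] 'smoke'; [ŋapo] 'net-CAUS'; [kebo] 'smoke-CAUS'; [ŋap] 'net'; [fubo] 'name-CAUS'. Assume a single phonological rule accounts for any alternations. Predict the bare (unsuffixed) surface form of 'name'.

In [kebo] and [kep] the final segment of 'smoke' alternates: [b] ~ [p].
If /p/ were underlying and a rule turned it into [b] before the CAUS suffix, 'net' would also alternate; but it has [p] in both [ŋapo] and [ŋap].
The alternation reflects word-final obstruent devoicing: voiced obstruents become voiceless word-finally. /b/ is underlying.
From [fubo] the stem 'name' is /fub/; word-finally this yields [fup].

[fup]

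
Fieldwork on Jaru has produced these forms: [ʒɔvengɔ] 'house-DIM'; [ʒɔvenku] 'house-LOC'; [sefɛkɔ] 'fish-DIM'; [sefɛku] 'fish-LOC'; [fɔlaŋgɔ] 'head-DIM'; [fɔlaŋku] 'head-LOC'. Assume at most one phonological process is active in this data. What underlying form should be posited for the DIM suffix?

The DIM morpheme has two allomorphs, [-gɔ] and [-kɔ].
The LOC suffix, which begins with [k], is invariant after every stem; so [k] is not altered by any rule here.
The DIM suffix is therefore /-gɔ/ underlyingly, with post-vocalic devoicing: voiced stops become voiceless after a vowel.

/-gɔ/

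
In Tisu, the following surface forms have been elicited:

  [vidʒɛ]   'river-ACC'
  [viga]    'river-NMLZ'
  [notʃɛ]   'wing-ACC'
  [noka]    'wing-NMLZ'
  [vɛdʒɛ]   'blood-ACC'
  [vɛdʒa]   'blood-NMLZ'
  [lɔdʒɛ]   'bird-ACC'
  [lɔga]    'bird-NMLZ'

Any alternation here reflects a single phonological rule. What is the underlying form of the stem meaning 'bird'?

The root 'bird' surfaces as [lɔdʒɛ] and [lɔga], with a stem-final [dʒ] ~ [g] alternation.
The stem 'blood' ([vɛdʒɛ], [vɛdʒa]) shows [dʒ] unchanged in both environments, so [dʒ] cannot be basic with [g] derived before the NMLZ suffix.
The underlying segment must be /g/; /k/ and /g/ become palato-alveolar [tʃ] and [dʒ] before a front vowel, yielding [dʒ] there.

/lɔg/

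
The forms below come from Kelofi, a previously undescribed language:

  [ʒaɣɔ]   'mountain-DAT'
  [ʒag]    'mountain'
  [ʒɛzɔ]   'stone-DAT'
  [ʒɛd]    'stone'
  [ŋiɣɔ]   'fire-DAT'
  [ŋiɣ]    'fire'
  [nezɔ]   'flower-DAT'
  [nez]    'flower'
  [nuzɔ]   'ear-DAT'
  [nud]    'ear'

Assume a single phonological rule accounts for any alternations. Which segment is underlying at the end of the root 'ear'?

/d/

In [nuzɔ] and [nud] the final segment of 'ear' alternates: [z] ~ [d].
Compare 'flower', with invariant [z] in [nezɔ] and [nez]: an analysis with underlying /z/ and a rule producing [d] in isolation would wrongly predict alternation here too.
The underlying segment must be /d/; voiced stops become fricatives between vowels, yielding [z] there.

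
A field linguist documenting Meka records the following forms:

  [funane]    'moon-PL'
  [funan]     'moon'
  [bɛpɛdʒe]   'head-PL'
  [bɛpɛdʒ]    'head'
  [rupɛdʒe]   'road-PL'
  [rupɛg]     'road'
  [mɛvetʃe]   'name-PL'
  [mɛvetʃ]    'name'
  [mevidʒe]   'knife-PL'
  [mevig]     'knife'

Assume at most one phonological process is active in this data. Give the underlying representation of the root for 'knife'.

In [mevidʒe] and [mevig] the final segment of 'knife' alternates: [dʒ] ~ [g].
If /dʒ/ were underlying and a rule turned it into [g] in isolation, 'head' would also alternate; but it has [dʒ] in both [bɛpɛdʒe] and [bɛpɛdʒ].
Therefore /g/ is basic and [dʒ] is derived by palatalization before a front vowel (/g/ becomes palato-alveolar [dʒ] before a front vowel).

/mevig/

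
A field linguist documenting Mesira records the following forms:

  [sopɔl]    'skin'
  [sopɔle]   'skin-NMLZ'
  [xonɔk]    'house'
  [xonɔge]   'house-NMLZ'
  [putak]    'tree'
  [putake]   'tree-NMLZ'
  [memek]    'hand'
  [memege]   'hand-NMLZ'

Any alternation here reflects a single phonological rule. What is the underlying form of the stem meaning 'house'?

/xonɔg/

In [xonɔk] and [xonɔge] the final segment of 'house' alternates: [k] ~ [g].
But 'tree' keeps [k] in both environments ([putak], [putake]), so there is no rule changing /k/ to [g] before the NMLZ suffix.
So /g/ is underlying, and a rule of word-final obstruent devoicing — voiced obstruents become voiceless word-finally — gives [k].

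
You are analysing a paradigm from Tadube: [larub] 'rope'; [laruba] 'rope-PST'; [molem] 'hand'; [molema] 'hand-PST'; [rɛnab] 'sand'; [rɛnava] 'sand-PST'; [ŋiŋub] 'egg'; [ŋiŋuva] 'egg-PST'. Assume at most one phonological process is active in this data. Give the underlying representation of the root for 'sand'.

In [rɛnab] and [rɛnava] the final segment of 'sand' alternates: [b] ~ [v].
If /b/ were underlying and a rule turned it into [v] before the PST suffix, 'rope' would also alternate; but it has [b] in both [larub] and [laruba].
The underlying segment must be /v/; voiced fricatives become stops word-finally, yielding [b] there.

/rɛnav/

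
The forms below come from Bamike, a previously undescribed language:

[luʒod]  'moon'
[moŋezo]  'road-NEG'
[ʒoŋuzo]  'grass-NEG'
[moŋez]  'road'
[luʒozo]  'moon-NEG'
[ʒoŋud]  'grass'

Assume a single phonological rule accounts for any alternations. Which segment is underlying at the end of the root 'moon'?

/d/

The root 'moon' surfaces as [luʒozo] and [luʒod], with a stem-final [z] ~ [d] alternation.
But 'road' keeps [z] in both environments ([moŋezo], [moŋez]), so there is no rule changing /z/ to [d] in isolation.
So /d/ is underlying, and a rule of intervocalic spirantization — voiced stops become fricatives between vowels — gives [z].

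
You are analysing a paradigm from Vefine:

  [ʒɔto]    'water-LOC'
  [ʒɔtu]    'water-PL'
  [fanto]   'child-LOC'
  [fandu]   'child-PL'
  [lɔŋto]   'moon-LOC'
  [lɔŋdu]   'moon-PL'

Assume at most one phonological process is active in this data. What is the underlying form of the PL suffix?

/-du/

The PL morpheme has two allomorphs, [-du] and [-tu].
By contrast the LOC suffix keeps its initial [t] throughout — that segment must be underlying.
So the underlying form is /-du/, and voiced stops become voiceless after a vowel.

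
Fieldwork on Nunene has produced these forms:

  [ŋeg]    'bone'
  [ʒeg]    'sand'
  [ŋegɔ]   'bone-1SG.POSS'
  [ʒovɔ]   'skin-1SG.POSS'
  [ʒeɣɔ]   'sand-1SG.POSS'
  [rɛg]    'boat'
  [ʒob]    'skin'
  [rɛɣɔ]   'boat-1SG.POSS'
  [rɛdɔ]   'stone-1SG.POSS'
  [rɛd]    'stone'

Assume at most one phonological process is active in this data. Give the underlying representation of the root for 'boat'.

/rɛɣ/

The root 'boat' surfaces as [rɛɣɔ] and [rɛg], with a stem-final [ɣ] ~ [g] alternation.
The stem 'bone' ([ŋegɔ], [ŋeg]) shows [g] unchanged in both environments, so [g] cannot be basic with [ɣ] derived before the 1SG.POSS suffix.
The underlying segment must be /ɣ/; voiced fricatives become stops word-finally, yielding [g] there.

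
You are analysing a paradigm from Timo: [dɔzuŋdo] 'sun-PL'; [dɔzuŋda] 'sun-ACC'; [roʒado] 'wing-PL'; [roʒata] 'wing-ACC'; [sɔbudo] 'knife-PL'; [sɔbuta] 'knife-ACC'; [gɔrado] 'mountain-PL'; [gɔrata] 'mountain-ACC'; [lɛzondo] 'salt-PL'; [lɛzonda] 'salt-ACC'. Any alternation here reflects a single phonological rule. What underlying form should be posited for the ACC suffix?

/-ta/

The ACC suffix surfaces as [-da] and [-ta], depending on the final segment of the stem.
By contrast the PL suffix keeps its initial [d] throughout — that segment must be underlying.
The ACC suffix is therefore /-ta/ underlyingly, with post-nasal voicing: voiceless stops become voiced after a nasal.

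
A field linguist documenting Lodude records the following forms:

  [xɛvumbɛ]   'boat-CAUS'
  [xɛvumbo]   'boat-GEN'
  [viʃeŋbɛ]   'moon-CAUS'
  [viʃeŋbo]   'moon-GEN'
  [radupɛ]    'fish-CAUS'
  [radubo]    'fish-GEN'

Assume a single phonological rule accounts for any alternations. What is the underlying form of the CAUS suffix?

The CAUS suffix surfaces as [-bɛ] and [-pɛ], depending on the final segment of the stem.
The GEN suffix, which begins with [b], is invariant after every stem; so [b] is not altered by any rule here.
So the underlying form is /-pɛ/, and voiceless stops become voiced after a nasal.

/-pɛ/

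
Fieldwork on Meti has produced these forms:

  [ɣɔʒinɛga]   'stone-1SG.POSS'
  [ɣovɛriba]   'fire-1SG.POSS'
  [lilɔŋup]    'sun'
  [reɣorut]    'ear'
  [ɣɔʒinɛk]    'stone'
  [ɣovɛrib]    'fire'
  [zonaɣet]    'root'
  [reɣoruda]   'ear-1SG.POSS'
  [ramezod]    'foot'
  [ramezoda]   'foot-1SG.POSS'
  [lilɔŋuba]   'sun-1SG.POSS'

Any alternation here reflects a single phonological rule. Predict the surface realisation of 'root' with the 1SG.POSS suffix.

'ear' shows [d] ~ [t] at the end of the stem ([reɣoruda] vs [reɣorut]).
The stem 'foot' ([ramezoda], [ramezod]) shows [d] unchanged in both environments, so [d] cannot be basic with [t] derived in isolation.
The alternation reflects intervocalic voicing: voiceless stops become voiced between vowels. /t/ is underlying.
The one attested form of 'root', [zonaɣet], shows underlying /zonaɣet/. Applying the same rule between vowels gives [zonaɣeda].

[zonaɣeda]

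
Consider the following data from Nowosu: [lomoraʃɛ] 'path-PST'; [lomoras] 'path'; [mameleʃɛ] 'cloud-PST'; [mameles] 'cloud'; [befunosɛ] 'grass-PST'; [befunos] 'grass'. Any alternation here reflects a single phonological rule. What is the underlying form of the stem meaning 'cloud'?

The root 'cloud' surfaces as [mameleʃɛ] and [mameles], with a stem-final [ʃ] ~ [s] alternation.
The stem 'grass' ([befunosɛ], [befunos]) shows [s] unchanged in both environments, so [s] cannot be basic with [ʃ] derived before the PST suffix.
The underlying segment must be /ʃ/; palato-alveolar /ʃ/ becomes [s] when no front vowel follows, yielding [s] there.
The underlying form of 'cloud' is therefore /mameleʃ/.

/mameleʃ/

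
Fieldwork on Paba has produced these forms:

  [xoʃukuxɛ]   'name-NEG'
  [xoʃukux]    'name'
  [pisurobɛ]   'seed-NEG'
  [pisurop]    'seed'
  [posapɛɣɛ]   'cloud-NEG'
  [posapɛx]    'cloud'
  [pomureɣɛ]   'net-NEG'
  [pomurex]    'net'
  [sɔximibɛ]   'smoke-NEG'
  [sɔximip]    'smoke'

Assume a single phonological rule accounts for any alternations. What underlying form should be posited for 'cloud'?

/posapɛɣ/

In [posapɛɣɛ] and [posapɛx] the final segment of 'cloud' alternates: [ɣ] ~ [x].
But 'name' keeps [x] in both environments ([xoʃukuxɛ], [xoʃukux]), so there is no rule changing /x/ to [ɣ] before the NEG suffix.
The underlying segment must be /ɣ/; voiced obstruents become voiceless word-finally, yielding [x] there.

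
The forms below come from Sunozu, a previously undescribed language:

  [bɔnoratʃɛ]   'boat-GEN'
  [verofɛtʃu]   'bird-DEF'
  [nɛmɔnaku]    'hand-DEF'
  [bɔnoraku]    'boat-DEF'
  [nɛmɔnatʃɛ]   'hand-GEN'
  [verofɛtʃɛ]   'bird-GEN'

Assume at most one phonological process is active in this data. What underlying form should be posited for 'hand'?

The root 'hand' surfaces as [nɛmɔnaku] and [nɛmɔnatʃɛ], with a stem-final [k] ~ [tʃ] alternation.
If /tʃ/ were underlying and a rule turned it into [k] before the DEF suffix, 'bird' would also alternate; but it has [tʃ] in both [verofɛtʃu] and [verofɛtʃɛ].
Therefore /k/ is basic and [tʃ] is derived by palatalization before a front vowel (/k/ becomes palato-alveolar [tʃ] before a front vowel).
Hence 'hand' is /nɛmɔnak/ underlyingly.

/nɛmɔnak/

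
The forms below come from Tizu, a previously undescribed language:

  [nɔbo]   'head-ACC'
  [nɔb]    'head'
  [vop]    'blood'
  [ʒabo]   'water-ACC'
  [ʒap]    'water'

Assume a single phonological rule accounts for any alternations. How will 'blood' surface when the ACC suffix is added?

[vobo]

The stem for 'water' ends in [b] in [ʒabo] but [p] in [ʒap].
If /b/ were underlying and a rule turned it into [p] in isolation, 'head' would also alternate; but it has [b] in both [nɔbo] and [nɔb].
The underlying segment must be /p/; voiceless stops become voiced between vowels, yielding [b] there.
From [vop] the stem 'blood' is /vop/; between vowels this yields [vobo].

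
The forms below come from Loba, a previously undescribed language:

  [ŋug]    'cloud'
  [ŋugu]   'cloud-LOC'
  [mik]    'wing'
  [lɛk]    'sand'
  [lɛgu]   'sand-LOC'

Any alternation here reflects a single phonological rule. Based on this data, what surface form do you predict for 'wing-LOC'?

[migu]

The root 'sand' surfaces as [lɛk] and [lɛgu], with a stem-final [k] ~ [g] alternation.
But 'cloud' keeps [g] in both environments ([ŋug], [ŋugu]), so there is no rule changing /g/ to [k] in isolation.
The underlying segment must be /k/; voiceless stops become voiced between vowels, yielding [g] there.
The one attested form of 'wing', [mik], shows underlying /mik/. Applying the same rule between vowels gives [migu].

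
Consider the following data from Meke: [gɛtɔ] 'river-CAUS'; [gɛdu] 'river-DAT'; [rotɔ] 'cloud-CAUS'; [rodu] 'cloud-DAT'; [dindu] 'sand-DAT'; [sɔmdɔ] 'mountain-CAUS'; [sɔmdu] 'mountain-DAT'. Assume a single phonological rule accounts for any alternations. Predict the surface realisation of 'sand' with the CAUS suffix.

[dindɔ]

The CAUS suffix surfaces as [-dɔ] and [-tɔ], depending on the final segment of the stem.
By contrast the DAT suffix keeps its initial [d] throughout — that segment must be underlying.
So the underlying form is /-tɔ/, and voiceless stops become voiced after a nasal.
After 'sand', which ends in a nasal, the suffix surfaces as [-dɔ], giving [dindɔ].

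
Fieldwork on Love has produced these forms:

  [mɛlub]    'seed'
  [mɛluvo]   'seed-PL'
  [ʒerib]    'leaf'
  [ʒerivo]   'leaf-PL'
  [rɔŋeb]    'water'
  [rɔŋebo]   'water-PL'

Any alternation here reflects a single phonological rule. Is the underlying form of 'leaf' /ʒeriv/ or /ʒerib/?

/ʒeriv/

The stem for 'leaf' ends in [b] in [ʒerib] but [v] in [ʒerivo].
Compare 'water', with invariant [b] in [rɔŋeb] and [rɔŋebo]: an analysis with underlying /b/ and a rule producing [v] before the PL suffix would wrongly predict alternation here too.
The alternation reflects word-final hardening: voiced fricatives become stops word-finally. /v/ is underlying.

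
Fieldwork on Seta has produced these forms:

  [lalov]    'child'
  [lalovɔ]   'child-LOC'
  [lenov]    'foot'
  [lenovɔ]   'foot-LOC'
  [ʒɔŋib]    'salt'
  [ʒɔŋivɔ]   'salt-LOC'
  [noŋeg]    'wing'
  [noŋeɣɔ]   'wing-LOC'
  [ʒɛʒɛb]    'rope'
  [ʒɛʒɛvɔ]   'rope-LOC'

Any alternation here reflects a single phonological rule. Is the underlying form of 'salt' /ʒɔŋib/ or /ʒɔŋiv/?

/ʒɔŋib/

The root 'salt' surfaces as [ʒɔŋib] and [ʒɔŋivɔ], with a stem-final [b] ~ [v] alternation.
Compare 'foot', with invariant [v] in [lenov] and [lenovɔ]: an analysis with underlying /v/ and a rule producing [b] in isolation would wrongly predict alternation here too.
So /b/ is underlying, and a rule of intervocalic spirantization — voiced stops become fricatives between vowels — gives [v].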